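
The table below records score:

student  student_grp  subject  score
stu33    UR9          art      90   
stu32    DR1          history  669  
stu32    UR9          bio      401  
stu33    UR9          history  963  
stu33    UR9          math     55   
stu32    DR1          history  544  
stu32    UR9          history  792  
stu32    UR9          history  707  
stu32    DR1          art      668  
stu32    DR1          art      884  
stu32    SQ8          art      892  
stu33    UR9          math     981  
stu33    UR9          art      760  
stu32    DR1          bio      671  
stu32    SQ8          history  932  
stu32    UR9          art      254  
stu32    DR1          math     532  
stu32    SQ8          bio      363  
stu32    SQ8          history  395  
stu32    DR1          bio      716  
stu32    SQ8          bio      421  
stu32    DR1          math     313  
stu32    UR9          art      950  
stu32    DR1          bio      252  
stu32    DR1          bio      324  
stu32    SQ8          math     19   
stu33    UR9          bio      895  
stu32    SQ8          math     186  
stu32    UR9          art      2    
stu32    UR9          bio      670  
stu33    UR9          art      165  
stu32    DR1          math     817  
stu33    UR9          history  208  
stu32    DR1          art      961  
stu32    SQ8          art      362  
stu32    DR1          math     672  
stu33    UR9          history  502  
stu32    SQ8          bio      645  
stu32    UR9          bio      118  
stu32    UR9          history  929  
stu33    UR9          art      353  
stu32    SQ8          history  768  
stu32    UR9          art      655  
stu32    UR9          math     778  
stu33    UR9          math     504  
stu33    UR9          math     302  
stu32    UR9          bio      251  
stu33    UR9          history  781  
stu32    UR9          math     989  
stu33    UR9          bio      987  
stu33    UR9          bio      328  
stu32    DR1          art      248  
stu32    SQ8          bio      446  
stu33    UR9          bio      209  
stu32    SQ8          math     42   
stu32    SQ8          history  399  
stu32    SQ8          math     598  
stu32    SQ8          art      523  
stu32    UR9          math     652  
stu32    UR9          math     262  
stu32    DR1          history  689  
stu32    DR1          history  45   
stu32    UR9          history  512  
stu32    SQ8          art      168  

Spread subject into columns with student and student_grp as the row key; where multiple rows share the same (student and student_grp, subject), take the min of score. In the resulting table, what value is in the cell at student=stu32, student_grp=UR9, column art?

Rows with student=stu32, student_grp=UR9 and subject=art: score values are 254, 950, 2, 655.
min(254, 950, 2, 655) = 2.

2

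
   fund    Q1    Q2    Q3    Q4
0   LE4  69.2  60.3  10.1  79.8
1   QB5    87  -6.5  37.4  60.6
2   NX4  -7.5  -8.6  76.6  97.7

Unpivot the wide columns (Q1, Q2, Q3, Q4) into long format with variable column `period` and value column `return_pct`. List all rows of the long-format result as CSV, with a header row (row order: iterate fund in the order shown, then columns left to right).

Each (fund, column) pair becomes one row: 3 × 4 = 12 rows.
For example, (LE4, Q1) → return_pct=69.2.

fund,period,return_pct
LE4,Q1,69.2
LE4,Q2,60.3
LE4,Q3,10.1
LE4,Q4,79.8
QB5,Q1,87
QB5,Q2,-6.5
QB5,Q3,37.4
QB5,Q4,60.6
NX4,Q1,-7.5
NX4,Q2,-8.6
NX4,Q3,76.6
NX4,Q4,97.7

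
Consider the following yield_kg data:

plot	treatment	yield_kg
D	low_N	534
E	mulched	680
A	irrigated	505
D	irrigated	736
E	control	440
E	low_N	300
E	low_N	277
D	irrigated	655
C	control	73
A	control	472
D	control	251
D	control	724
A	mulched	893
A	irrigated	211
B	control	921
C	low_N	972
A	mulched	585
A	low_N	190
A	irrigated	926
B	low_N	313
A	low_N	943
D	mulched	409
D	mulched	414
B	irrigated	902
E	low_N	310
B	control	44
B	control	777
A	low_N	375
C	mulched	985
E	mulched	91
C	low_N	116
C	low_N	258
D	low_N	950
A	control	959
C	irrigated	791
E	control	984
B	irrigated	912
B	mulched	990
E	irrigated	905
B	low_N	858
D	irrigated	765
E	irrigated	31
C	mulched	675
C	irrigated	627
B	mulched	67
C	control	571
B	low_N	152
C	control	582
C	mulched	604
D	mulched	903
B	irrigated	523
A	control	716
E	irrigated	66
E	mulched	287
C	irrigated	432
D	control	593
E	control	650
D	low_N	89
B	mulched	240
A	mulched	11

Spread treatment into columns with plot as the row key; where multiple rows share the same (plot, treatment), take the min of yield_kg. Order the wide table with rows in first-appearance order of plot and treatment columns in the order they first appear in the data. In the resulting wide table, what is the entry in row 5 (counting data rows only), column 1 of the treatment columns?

With rows in first-appearance order of plot, row 5 is plot=B. treatment columns in first-appearance order: low_N, mulched, irrigated, control; column 1 is low_N.
Long rows with plot=B, treatment=low_N: min(313, 858, 152) = 152.

152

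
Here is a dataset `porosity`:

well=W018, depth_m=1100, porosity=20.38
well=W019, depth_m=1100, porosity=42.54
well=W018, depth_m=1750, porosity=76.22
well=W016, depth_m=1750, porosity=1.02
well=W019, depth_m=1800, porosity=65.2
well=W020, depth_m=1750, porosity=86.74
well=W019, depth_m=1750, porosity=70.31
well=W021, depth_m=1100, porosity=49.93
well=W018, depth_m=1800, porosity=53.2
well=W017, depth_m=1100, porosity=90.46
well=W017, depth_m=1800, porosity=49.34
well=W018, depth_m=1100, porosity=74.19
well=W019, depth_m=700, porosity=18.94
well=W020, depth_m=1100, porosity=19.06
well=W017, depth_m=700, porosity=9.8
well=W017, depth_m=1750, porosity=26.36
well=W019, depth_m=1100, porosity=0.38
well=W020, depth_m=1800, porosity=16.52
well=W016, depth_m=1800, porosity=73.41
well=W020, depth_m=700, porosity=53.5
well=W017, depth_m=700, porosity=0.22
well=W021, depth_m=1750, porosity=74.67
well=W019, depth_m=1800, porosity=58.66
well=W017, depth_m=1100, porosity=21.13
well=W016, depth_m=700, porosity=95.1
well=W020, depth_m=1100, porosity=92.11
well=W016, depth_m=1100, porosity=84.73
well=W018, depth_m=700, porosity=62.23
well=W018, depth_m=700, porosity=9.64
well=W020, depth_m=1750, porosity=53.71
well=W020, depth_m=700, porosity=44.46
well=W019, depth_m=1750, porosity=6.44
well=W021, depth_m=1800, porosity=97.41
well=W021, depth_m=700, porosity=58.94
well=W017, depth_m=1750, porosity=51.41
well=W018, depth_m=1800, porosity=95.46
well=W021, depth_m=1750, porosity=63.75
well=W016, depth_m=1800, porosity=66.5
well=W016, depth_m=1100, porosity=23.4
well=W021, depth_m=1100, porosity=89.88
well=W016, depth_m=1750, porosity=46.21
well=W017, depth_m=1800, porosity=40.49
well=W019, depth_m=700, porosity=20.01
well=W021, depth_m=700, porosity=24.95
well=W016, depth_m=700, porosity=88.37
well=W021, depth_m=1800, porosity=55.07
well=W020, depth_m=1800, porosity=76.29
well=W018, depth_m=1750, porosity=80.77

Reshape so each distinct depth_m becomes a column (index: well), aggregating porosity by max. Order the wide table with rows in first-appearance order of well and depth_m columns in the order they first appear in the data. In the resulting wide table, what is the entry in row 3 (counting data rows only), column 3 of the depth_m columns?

With rows in first-appearance order of well, row 3 is well=W016. depth_m columns in first-appearance order: 1100, 1750, 1800, 700; column 3 is 1800.
Long rows with well=W016, depth_m=1800: max(73.41, 66.5) = 73.41.

73.41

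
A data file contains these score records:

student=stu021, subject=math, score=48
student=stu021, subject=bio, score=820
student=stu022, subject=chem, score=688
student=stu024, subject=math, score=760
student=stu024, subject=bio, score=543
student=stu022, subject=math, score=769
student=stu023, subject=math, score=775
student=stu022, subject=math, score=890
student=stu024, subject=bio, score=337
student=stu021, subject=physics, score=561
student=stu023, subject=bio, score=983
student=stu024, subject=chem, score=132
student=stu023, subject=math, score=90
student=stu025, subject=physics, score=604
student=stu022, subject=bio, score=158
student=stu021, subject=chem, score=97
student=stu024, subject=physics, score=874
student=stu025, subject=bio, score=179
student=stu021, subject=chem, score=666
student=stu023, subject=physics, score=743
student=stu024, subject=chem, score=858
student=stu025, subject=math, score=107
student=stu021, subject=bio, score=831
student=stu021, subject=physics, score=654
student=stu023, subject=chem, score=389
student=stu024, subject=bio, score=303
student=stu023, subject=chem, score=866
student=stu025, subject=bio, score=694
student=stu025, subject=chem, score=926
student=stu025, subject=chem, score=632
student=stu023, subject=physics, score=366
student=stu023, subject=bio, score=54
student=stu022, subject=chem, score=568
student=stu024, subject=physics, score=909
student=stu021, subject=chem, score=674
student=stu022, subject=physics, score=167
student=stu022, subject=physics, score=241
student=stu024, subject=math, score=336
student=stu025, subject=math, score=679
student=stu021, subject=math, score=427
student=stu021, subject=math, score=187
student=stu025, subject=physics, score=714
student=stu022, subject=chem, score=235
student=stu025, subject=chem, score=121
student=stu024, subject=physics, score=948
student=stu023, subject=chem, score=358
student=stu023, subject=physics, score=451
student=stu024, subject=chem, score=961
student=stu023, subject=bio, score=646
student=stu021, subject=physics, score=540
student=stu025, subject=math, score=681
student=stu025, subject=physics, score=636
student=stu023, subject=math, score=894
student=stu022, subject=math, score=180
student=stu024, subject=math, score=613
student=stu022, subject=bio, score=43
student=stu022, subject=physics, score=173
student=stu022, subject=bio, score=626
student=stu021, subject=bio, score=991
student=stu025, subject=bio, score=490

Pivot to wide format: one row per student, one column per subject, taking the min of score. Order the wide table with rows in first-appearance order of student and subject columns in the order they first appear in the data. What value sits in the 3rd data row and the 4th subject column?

874

With rows in first-appearance order of student, row 3 is student=stu024. subject columns in first-appearance order: math, bio, chem, physics; column 4 is physics.
Long rows with student=stu024, subject=physics: min(874, 909, 948) = 874.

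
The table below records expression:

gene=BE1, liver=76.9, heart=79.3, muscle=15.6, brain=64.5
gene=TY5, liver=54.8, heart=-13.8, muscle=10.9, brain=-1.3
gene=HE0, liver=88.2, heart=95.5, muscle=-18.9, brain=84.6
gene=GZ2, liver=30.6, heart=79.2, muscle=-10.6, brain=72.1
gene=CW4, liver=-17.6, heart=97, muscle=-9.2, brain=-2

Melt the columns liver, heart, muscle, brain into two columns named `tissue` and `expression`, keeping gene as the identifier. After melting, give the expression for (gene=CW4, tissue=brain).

-2

Unpivoting turns each (gene, wide-column) pair into one long row.
The wide cell at row CW4, column brain holds -2, so the long row (CW4, brain) has expression=-2.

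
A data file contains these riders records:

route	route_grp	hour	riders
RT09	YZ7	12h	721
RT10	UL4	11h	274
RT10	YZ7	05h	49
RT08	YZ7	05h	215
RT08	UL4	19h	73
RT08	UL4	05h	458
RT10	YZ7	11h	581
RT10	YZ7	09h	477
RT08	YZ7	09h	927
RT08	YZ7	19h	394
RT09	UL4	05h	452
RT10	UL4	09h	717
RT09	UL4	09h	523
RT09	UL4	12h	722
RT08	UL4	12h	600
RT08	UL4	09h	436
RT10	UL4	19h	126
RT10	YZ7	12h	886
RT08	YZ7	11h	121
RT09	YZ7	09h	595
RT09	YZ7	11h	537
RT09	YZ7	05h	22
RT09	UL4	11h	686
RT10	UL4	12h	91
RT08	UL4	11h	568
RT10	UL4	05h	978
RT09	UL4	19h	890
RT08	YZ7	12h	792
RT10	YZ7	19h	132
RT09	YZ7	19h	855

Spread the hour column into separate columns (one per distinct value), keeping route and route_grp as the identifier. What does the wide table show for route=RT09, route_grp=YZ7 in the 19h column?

855

Wide layout: rows indexed by route and route_grp, columns are the 5 distinct hour values (12h, 11h, 05h, 19h, 09h).
Cell (route=RT09, route_grp=YZ7, hour=19h) draws from the long row where route=RT09, route_grp=YZ7 and hour=19h, which has riders=855.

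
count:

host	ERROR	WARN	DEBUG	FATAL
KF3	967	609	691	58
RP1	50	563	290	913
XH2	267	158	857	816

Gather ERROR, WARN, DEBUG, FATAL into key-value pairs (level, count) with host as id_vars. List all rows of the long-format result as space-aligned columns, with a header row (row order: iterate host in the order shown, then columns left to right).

host  level  count
KF3   ERROR  967  
KF3   WARN   609  
KF3   DEBUG  691  
KF3   FATAL  58   
RP1   ERROR  50   
RP1   WARN   563  
RP1   DEBUG  290  
RP1   FATAL  913  
XH2   ERROR  267  
XH2   WARN   158  
XH2   DEBUG  857  
XH2   FATAL  816  

Each (host, column) pair becomes one row: 3 × 4 = 12 rows.
For example, (KF3, ERROR) → count=967.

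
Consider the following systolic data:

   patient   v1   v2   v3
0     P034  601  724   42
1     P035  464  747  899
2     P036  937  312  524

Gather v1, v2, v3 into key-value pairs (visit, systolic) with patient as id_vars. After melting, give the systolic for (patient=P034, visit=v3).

Unpivoting turns each (patient, wide-column) pair into one long row.
The wide cell at row P034, column v3 holds 42, so the long row (P034, v3) has systolic=42.

42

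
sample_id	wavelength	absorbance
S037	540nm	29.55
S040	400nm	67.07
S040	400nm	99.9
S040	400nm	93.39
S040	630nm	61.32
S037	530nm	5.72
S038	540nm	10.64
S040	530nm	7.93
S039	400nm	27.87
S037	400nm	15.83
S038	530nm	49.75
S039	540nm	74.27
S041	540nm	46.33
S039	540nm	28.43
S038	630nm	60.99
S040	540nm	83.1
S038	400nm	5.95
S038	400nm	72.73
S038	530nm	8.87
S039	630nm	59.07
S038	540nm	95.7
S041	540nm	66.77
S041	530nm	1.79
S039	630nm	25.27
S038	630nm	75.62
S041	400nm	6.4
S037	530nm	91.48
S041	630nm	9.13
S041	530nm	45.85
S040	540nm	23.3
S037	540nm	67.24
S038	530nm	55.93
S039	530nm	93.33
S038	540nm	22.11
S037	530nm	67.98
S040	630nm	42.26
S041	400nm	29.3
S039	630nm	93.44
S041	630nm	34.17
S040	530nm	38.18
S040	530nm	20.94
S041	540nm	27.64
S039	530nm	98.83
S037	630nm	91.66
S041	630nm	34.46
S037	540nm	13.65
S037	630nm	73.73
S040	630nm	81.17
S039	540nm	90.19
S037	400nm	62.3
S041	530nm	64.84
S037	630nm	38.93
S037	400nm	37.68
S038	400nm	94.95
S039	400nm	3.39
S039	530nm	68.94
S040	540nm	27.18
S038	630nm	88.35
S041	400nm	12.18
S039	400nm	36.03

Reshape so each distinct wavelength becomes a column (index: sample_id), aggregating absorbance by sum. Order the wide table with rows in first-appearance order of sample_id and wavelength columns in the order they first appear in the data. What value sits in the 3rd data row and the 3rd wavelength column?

With rows in first-appearance order of sample_id, row 3 is sample_id=S038. wavelength columns in first-appearance order: 540nm, 400nm, 630nm, 530nm; column 3 is 630nm.
Long rows with sample_id=S038, wavelength=630nm: 60.99 + 75.62 + 88.35 = 224.96.

224.96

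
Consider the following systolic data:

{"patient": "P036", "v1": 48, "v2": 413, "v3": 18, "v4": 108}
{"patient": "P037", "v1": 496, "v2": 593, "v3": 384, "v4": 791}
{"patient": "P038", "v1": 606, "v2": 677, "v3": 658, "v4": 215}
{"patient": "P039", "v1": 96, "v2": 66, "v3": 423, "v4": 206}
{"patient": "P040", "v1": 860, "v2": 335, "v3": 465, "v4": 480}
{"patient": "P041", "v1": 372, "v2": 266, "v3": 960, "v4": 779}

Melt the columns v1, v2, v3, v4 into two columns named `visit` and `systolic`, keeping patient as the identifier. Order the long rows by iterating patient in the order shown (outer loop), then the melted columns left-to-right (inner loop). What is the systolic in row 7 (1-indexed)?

384

24 rows total (6 × 4). Row 7: index ⌊(7-1)/4⌋ = 1 into patient → P037; (7-1) mod 4 = 2 into the melted columns → v3.
So row 7 is (P037, v3, 384); systolic = 384.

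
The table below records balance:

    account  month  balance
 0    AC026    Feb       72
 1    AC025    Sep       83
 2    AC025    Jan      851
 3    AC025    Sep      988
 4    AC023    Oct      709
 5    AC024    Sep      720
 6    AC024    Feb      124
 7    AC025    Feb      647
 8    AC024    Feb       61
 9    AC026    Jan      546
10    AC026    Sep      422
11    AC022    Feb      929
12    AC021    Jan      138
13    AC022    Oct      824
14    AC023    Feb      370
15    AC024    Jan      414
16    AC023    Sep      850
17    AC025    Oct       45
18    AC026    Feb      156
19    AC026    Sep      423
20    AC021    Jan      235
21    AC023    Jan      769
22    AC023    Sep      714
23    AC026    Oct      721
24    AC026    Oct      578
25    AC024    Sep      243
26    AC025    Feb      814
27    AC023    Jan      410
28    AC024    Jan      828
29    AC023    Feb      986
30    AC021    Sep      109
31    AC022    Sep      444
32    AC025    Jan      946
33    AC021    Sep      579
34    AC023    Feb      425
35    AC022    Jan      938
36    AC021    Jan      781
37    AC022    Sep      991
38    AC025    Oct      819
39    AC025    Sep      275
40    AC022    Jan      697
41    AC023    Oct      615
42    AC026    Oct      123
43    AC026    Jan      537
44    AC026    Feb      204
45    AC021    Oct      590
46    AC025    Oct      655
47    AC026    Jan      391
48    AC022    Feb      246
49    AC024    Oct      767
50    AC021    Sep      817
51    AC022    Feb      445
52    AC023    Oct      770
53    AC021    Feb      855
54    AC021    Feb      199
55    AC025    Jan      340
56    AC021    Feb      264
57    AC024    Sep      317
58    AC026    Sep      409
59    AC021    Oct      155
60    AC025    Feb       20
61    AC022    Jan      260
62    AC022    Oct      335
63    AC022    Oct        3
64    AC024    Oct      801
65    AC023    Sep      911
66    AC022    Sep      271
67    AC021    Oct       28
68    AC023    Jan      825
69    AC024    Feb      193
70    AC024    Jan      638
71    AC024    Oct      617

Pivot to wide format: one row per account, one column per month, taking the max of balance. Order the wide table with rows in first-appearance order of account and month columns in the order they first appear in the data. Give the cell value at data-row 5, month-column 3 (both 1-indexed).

With rows in first-appearance order of account, row 5 is account=AC022. month columns in first-appearance order: Feb, Sep, Jan, Oct; column 3 is Jan.
Long rows with account=AC022, month=Jan: max(938, 697, 260) = 938.

938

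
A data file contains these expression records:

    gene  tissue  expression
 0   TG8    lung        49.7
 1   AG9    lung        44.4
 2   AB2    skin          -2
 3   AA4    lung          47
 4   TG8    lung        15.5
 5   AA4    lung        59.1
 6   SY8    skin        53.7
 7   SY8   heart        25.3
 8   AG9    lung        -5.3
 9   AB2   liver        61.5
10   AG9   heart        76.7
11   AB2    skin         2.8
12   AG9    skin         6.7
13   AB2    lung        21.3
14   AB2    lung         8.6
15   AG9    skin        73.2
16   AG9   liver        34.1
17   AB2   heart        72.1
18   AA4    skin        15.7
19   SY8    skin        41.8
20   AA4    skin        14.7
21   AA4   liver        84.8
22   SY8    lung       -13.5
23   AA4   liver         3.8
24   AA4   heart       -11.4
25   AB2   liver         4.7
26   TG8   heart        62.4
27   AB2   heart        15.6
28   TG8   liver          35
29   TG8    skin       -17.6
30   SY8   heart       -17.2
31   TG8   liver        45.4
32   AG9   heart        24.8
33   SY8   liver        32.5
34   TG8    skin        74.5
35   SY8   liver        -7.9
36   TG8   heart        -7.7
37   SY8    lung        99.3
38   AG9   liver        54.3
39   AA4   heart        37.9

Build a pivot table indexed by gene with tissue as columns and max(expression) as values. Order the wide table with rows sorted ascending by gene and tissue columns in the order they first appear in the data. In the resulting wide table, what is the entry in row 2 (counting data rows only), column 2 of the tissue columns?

With rows sorted ascending by gene, row 2 is gene=AB2. tissue columns in first-appearance order: lung, skin, heart, liver; column 2 is skin.
Long rows with gene=AB2, tissue=skin: max(-2, 2.8) = 2.8.

2.8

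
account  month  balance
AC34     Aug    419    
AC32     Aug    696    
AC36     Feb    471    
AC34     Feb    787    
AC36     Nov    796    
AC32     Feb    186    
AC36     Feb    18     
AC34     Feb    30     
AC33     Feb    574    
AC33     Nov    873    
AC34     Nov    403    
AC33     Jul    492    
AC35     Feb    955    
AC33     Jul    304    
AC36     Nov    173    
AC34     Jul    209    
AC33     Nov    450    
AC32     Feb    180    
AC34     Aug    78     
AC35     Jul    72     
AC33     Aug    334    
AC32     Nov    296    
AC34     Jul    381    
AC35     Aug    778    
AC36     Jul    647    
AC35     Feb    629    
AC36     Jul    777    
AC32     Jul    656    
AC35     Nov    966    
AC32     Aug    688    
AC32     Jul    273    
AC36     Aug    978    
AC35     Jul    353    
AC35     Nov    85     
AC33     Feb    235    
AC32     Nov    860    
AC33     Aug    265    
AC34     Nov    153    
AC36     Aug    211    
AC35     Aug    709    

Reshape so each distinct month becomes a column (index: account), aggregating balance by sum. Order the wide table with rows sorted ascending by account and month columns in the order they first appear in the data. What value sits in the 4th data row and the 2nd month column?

1584

With rows sorted ascending by account, row 4 is account=AC35. month columns in first-appearance order: Aug, Feb, Nov, Jul; column 2 is Feb.
Long rows with account=AC35, month=Feb: 955 + 629 = 1584.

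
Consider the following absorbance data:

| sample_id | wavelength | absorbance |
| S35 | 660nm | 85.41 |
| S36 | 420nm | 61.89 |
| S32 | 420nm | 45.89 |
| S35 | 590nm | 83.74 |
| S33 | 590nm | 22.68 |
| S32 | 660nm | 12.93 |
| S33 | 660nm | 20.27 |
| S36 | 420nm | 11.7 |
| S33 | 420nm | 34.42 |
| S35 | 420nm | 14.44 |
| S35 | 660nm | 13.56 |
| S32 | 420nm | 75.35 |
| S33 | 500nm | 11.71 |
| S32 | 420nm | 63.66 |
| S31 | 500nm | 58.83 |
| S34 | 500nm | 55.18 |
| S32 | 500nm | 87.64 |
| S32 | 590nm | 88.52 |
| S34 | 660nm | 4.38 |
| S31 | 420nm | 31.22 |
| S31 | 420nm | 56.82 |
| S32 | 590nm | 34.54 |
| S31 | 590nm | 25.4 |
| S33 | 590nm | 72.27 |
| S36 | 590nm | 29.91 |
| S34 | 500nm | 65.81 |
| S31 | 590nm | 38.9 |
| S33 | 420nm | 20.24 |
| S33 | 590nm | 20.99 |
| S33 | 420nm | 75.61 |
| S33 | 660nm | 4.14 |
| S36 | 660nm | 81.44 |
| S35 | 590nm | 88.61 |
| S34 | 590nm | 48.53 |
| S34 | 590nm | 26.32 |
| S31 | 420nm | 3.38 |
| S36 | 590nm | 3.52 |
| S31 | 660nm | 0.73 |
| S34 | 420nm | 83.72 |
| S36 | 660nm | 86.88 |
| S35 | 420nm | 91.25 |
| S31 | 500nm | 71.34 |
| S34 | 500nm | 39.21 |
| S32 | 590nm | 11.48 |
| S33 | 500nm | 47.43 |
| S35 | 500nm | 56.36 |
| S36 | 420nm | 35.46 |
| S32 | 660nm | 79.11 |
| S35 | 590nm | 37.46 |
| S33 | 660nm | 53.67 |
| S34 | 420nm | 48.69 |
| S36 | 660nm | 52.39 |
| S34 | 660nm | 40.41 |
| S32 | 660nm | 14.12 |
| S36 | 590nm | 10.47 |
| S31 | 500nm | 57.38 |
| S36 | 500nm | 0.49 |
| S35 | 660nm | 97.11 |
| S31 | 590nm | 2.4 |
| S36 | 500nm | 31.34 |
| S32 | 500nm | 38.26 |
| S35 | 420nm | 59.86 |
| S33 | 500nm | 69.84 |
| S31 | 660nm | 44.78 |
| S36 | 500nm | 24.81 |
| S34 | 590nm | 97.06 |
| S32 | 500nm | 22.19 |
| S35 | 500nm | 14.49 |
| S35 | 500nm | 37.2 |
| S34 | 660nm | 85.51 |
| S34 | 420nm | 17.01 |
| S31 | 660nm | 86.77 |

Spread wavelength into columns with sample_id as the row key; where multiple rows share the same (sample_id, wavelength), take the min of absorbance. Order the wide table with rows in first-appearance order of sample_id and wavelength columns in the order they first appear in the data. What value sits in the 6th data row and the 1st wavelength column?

4.38

With rows in first-appearance order of sample_id, row 6 is sample_id=S34. wavelength columns in first-appearance order: 660nm, 420nm, 590nm, 500nm; column 1 is 660nm.
Long rows with sample_id=S34, wavelength=660nm: min(4.38, 40.41, 85.51) = 4.38.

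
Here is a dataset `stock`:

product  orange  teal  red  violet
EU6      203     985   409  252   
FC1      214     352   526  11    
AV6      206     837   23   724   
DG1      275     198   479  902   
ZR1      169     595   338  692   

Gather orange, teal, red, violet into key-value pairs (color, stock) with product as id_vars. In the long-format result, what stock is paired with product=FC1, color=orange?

Unpivoting turns each (product, wide-column) pair into one long row.
The wide cell at row FC1, column orange holds 214, so the long row (FC1, orange) has stock=214.

214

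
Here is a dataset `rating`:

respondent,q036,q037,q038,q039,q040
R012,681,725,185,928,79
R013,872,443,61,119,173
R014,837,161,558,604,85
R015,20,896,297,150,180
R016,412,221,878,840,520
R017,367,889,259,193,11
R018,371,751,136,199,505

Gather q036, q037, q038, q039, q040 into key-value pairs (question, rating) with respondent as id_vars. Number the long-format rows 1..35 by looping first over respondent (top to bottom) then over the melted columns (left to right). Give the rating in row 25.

35 rows total (7 × 5). Row 25: index ⌊(25-1)/5⌋ = 4 into respondent → R016; (25-1) mod 5 = 4 into the melted columns → q040.
So row 25 is (R016, q040, 520); rating = 520.

520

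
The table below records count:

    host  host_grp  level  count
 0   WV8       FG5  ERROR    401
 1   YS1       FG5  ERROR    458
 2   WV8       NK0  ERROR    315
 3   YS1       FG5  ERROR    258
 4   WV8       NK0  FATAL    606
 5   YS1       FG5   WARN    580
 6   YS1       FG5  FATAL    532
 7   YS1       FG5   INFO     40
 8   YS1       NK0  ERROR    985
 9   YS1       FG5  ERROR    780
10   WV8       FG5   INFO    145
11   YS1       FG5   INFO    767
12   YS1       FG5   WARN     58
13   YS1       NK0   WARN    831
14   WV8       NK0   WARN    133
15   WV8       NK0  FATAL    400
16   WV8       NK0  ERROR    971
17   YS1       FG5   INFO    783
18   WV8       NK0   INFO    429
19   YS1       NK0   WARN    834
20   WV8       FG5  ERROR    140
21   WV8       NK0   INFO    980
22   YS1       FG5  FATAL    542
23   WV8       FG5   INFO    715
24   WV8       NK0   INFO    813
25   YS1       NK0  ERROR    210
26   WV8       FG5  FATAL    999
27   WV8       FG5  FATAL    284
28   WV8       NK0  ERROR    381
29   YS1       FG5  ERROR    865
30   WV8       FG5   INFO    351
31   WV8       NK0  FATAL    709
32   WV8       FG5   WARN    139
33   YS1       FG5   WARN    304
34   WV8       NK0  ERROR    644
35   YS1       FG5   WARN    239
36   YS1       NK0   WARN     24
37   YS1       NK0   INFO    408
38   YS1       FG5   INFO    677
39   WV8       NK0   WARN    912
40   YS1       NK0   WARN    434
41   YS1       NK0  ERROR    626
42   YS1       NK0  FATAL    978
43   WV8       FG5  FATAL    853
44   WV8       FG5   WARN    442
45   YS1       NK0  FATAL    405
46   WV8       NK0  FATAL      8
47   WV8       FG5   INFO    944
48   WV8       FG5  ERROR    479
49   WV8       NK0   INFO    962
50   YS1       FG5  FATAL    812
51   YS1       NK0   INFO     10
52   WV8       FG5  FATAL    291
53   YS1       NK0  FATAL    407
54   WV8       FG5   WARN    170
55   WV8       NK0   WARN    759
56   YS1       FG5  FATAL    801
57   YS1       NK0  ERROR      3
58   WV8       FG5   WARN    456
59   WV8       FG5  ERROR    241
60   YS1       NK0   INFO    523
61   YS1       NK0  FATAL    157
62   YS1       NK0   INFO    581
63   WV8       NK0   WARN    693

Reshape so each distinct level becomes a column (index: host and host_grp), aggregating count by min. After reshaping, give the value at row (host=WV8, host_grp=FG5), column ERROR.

140

Rows with host=WV8, host_grp=FG5 and level=ERROR: count values are 401, 140, 479, 241.
min(401, 140, 479, 241) = 140.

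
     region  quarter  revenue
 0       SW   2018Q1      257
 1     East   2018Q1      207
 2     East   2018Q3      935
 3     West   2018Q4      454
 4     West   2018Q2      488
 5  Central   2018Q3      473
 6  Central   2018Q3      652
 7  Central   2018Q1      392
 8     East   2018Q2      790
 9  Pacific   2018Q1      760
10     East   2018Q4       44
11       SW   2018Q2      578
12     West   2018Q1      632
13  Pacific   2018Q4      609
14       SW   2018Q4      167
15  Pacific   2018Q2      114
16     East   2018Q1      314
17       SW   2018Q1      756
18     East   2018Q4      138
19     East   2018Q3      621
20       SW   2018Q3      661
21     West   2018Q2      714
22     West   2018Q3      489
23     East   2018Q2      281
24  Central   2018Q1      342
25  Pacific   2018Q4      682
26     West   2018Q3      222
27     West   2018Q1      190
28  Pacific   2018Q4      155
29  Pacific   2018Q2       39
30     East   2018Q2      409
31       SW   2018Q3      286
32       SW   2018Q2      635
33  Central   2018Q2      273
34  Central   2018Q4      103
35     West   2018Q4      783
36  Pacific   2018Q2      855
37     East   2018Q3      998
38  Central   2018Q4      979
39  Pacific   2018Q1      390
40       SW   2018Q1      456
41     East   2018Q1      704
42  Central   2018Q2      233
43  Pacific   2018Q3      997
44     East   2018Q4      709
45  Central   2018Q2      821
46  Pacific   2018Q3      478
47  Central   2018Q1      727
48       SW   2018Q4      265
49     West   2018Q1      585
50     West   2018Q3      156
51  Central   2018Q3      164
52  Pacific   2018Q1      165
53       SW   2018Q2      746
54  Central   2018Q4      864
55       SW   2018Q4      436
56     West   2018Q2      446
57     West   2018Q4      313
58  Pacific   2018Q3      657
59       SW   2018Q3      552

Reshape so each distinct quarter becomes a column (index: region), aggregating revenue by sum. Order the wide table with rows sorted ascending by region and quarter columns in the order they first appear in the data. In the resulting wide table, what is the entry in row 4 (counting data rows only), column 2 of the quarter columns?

1499

With rows sorted ascending by region, row 4 is region=SW. quarter columns in first-appearance order: 2018Q1, 2018Q3, 2018Q4, 2018Q2; column 2 is 2018Q3.
Long rows with region=SW, quarter=2018Q3: 661 + 286 + 552 = 1499.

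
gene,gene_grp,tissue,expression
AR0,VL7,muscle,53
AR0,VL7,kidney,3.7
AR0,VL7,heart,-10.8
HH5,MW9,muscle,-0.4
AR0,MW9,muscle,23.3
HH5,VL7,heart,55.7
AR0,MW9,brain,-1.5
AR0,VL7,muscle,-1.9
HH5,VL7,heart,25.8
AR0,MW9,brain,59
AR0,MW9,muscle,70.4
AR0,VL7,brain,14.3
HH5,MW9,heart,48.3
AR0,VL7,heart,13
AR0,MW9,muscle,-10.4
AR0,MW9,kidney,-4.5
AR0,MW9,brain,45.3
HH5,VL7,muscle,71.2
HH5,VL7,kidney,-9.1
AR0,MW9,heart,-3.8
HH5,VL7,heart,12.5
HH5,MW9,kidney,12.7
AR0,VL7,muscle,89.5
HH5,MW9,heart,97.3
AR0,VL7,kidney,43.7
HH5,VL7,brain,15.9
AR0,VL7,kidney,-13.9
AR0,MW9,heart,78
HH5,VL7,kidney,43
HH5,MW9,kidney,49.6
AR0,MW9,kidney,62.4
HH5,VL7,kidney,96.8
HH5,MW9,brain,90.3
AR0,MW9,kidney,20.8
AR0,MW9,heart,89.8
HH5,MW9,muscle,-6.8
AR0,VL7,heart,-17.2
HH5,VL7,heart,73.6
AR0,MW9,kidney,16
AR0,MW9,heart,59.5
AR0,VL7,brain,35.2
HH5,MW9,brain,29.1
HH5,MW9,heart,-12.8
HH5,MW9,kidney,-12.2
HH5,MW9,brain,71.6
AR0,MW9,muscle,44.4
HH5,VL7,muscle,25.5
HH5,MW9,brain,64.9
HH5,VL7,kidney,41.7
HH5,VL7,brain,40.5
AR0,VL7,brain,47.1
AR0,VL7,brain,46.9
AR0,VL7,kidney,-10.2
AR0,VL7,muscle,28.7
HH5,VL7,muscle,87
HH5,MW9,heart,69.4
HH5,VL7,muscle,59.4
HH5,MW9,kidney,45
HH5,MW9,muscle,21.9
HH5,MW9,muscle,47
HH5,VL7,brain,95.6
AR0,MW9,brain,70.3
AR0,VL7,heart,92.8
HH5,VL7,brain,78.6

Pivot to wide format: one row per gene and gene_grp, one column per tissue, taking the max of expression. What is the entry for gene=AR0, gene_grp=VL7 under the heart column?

92.8

Rows with gene=AR0, gene_grp=VL7 and tissue=heart: expression values are -10.8, 13, -17.2, 92.8.
max(-10.8, 13, -17.2, 92.8) = 92.8.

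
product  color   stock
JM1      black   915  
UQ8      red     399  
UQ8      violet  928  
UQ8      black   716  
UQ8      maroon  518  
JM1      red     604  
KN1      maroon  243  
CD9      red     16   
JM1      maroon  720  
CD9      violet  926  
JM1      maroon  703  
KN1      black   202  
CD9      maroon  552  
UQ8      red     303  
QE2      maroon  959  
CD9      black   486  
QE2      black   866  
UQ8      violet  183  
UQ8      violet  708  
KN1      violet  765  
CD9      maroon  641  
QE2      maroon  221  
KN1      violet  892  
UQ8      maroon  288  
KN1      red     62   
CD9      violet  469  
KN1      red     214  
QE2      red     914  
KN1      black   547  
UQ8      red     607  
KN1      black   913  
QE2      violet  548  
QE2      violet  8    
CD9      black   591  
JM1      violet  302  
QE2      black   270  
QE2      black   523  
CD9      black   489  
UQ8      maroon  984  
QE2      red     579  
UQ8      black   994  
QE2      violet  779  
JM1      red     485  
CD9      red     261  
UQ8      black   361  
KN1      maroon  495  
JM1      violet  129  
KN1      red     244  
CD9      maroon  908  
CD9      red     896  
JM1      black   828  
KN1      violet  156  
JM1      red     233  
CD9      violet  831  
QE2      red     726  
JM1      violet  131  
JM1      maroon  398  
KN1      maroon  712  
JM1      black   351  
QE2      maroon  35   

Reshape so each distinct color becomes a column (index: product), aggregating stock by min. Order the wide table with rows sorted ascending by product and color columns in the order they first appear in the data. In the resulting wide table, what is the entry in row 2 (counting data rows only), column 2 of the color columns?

With rows sorted ascending by product, row 2 is product=JM1. color columns in first-appearance order: black, red, violet, maroon; column 2 is red.
Long rows with product=JM1, color=red: min(604, 485, 233) = 233.

233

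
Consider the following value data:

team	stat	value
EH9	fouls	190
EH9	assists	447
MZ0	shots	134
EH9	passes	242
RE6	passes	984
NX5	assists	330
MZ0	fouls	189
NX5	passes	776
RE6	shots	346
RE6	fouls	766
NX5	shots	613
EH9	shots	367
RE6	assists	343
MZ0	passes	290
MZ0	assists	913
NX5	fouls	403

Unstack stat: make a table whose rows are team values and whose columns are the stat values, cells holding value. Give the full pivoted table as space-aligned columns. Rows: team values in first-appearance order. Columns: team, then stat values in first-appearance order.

Columns: team plus the 4 distinct stat values (fouls, assists, shots, passes).
For example, row EH9 column fouls takes value=190 from the long row (EH9, fouls).

team  fouls  assists  shots  passes
EH9   190    447      367    242   
MZ0   189    913      134    290   
RE6   766    343      346    984   
NX5   403    330      613    776   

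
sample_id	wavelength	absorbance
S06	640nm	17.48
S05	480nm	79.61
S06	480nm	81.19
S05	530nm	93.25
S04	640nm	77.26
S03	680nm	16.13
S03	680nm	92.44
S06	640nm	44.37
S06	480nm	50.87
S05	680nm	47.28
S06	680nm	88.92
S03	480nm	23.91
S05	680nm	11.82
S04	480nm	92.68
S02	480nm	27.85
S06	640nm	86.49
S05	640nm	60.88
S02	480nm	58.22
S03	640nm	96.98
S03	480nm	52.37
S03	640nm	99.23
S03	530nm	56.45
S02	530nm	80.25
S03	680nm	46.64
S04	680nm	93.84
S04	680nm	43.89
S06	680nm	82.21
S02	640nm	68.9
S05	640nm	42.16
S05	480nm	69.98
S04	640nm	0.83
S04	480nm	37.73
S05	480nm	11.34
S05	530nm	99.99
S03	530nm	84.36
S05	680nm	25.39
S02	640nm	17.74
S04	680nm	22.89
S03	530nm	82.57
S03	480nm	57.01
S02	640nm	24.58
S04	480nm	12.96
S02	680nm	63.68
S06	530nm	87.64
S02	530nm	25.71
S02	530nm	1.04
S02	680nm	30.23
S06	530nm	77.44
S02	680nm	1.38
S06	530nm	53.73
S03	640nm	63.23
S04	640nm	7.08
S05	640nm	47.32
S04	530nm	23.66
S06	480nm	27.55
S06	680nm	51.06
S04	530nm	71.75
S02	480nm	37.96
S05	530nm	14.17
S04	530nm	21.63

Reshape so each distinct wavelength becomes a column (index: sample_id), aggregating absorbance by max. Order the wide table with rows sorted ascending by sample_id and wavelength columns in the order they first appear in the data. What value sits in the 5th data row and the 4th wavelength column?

88.92

With rows sorted ascending by sample_id, row 5 is sample_id=S06. wavelength columns in first-appearance order: 640nm, 480nm, 530nm, 680nm; column 4 is 680nm.
Long rows with sample_id=S06, wavelength=680nm: max(88.92, 82.21, 51.06) = 88.92.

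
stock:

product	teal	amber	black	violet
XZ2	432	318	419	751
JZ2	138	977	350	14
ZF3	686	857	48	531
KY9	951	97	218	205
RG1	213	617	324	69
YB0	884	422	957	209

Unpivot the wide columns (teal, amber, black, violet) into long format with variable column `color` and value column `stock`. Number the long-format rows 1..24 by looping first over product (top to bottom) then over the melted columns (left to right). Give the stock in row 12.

24 rows total (6 × 4). Row 12: index ⌊(12-1)/4⌋ = 2 into product → ZF3; (12-1) mod 4 = 3 into the melted columns → violet.
So row 12 is (ZF3, violet, 531); stock = 531.

531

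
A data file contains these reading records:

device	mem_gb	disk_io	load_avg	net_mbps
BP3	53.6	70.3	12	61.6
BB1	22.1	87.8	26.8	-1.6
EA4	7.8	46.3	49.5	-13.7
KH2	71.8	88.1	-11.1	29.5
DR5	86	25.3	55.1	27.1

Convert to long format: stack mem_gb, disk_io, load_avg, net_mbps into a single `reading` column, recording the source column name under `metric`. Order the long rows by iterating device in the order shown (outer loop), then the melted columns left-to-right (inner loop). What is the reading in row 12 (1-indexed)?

-13.7

20 rows total (5 × 4). Row 12: index ⌊(12-1)/4⌋ = 2 into device → EA4; (12-1) mod 4 = 3 into the melted columns → net_mbps.
So row 12 is (EA4, net_mbps, -13.7); reading = -13.7.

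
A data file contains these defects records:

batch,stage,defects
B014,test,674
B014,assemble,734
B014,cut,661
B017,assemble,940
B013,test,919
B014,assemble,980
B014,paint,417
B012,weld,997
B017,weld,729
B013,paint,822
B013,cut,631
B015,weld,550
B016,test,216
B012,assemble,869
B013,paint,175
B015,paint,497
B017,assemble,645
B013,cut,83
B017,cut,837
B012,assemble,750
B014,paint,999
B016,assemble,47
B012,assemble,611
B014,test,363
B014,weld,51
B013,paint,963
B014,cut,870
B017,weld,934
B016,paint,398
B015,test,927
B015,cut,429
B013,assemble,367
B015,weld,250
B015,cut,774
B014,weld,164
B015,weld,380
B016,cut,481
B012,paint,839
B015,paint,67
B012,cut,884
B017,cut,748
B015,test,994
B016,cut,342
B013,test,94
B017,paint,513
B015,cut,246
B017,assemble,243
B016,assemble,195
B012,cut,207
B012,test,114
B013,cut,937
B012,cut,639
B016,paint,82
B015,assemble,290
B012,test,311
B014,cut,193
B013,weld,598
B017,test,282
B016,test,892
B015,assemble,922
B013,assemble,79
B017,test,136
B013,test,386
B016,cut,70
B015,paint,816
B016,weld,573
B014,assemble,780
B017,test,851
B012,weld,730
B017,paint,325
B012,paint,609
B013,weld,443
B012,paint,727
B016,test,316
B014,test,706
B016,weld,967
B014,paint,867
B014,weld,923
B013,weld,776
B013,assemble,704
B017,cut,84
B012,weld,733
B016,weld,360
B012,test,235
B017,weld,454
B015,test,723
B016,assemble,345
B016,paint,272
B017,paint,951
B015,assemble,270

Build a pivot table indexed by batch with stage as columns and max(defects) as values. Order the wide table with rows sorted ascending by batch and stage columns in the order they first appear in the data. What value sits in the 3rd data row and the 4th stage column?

999

With rows sorted ascending by batch, row 3 is batch=B014. stage columns in first-appearance order: test, assemble, cut, paint, weld; column 4 is paint.
Long rows with batch=B014, stage=paint: max(417, 999, 867) = 999.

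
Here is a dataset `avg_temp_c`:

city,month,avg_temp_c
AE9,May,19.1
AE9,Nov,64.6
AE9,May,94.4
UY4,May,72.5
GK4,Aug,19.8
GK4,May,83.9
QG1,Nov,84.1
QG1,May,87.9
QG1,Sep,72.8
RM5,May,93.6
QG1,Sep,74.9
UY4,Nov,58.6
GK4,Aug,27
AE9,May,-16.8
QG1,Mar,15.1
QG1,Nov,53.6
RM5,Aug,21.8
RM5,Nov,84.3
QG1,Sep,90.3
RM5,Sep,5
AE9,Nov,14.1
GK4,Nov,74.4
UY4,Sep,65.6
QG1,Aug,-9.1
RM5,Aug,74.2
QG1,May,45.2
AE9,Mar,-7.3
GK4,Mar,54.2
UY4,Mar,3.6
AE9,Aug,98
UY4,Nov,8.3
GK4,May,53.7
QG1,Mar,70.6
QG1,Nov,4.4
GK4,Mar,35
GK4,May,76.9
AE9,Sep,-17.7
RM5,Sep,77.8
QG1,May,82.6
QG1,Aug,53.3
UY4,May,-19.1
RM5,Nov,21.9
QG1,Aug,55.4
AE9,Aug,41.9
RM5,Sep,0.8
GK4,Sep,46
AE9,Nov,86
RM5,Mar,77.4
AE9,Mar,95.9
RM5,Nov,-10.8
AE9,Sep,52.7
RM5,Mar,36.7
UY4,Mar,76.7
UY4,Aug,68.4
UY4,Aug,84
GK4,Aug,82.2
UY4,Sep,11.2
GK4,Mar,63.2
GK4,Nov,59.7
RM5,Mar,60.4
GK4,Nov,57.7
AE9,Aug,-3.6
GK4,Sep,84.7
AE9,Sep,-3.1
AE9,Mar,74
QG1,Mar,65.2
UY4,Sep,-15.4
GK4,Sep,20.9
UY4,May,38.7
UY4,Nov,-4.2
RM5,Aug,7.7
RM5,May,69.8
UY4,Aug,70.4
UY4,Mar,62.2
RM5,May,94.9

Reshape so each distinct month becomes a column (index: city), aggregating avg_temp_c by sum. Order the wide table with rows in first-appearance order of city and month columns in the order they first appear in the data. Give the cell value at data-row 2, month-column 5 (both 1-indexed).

142.5

With rows in first-appearance order of city, row 2 is city=UY4. month columns in first-appearance order: May, Nov, Aug, Sep, Mar; column 5 is Mar.
Long rows with city=UY4, month=Mar: 3.6 + 76.7 + 62.2 = 142.5.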